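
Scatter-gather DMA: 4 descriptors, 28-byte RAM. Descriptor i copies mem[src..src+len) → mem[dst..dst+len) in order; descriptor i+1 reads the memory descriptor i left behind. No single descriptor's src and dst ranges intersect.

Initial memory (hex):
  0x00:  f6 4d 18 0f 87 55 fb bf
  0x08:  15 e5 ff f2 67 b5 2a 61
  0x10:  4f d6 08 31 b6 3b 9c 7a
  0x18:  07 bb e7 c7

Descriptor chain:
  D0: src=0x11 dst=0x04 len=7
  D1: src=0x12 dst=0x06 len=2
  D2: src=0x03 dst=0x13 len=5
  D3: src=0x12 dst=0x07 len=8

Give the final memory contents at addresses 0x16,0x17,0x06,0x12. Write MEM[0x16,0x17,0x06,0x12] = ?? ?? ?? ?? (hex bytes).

MEM[0x16,0x17,0x06,0x12] = 08 31 08 08

#0 dst[0x04+7] := {0xd6,0x08,0x31,0xb6,0x3b,0x9c,0x7a}
#1 dst[0x06+2] := {0x08,0x31}
#2 dst[0x13+5] := {0x0f,0xd6,0x08,0x08,0x31}
#3 dst[0x07+8] := {0x08,0x0f,0xd6,0x08,0x08,0x31,0x07,0xbb}
query mem[0x16]=0x08, mem[0x17]=0x31, mem[0x06]=0x08, mem[0x12]=0x08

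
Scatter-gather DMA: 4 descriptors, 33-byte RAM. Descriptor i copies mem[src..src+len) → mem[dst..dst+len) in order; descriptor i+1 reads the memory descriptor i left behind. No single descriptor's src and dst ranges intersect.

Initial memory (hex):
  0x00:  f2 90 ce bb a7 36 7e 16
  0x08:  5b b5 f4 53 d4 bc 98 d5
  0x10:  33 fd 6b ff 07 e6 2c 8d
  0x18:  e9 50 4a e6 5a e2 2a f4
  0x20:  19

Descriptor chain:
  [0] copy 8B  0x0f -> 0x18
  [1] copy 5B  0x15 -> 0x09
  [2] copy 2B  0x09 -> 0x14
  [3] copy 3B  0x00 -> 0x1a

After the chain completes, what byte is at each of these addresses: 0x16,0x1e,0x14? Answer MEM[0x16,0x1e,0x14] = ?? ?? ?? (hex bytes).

MEM[0x16,0x1e,0x14] = 2c e6 e6

D0: mem[0x18..0x1f] <- [d5 33 fd 6b ff 07 e6 2c]
D1: mem[0x09..0x0d] <- [e6 2c 8d d5 33]
D2: mem[0x14..0x15] <- [e6 2c]
D3: mem[0x1a..0x1c] <- [f2 90 ce]
query mem[0x16]=0x2c, mem[0x1e]=0xe6, mem[0x14]=0xe6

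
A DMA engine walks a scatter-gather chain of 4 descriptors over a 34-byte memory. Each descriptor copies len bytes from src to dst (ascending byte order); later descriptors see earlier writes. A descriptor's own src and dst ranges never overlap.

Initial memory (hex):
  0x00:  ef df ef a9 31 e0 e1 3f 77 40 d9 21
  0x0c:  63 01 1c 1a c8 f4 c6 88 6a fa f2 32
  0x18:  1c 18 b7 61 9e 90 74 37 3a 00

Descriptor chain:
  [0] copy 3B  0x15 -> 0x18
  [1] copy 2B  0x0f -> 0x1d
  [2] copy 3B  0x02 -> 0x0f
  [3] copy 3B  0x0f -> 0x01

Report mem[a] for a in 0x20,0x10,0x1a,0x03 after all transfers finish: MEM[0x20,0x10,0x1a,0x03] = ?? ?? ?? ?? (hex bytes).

D0: mem[0x18..0x1a] <- [fa f2 32]
D1: mem[0x1d..0x1e] <- [1a c8]
D2: mem[0x0f..0x11] <- [ef a9 31]
D3: mem[0x01..0x03] <- [ef a9 31]
query mem[0x20]=0x3a, mem[0x10]=0xa9, mem[0x1a]=0x32, mem[0x03]=0x31

MEM[0x20,0x10,0x1a,0x03] = 3a a9 32 31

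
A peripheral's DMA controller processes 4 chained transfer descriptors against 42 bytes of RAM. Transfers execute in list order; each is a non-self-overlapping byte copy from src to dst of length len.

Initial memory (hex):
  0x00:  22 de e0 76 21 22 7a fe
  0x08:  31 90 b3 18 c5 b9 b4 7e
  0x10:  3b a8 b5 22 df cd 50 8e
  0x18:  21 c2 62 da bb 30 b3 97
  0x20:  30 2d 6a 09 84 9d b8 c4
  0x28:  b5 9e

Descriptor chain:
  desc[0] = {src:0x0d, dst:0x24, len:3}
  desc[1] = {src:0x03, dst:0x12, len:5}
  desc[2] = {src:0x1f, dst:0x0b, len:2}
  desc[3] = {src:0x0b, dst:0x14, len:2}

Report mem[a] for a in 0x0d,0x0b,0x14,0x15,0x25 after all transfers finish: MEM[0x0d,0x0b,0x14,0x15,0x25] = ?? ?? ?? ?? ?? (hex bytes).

MEM[0x0d,0x0b,0x14,0x15,0x25] = b9 97 97 30 b4

#0 dst[0x24+3] := {0xb9,0xb4,0x7e}
#1 dst[0x12+5] := {0x76,0x21,0x22,0x7a,0xfe}
#2 dst[0x0b+2] := {0x97,0x30}
#3 dst[0x14+2] := {0x97,0x30}
query mem[0x0d]=0xb9, mem[0x0b]=0x97, mem[0x14]=0x97, mem[0x15]=0x30, mem[0x25]=0xb4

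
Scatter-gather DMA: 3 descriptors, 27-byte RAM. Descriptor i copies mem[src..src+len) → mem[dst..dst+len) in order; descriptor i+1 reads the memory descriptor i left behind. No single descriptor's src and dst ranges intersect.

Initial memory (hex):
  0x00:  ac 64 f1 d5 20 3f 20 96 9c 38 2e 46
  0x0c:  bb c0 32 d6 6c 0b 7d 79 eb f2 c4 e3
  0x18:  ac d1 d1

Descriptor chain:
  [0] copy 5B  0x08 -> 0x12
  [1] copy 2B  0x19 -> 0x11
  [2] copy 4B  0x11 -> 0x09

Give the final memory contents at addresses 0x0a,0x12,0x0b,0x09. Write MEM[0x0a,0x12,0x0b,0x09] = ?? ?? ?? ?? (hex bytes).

MEM[0x0a,0x12,0x0b,0x09] = d1 d1 38 d1

  after D0: wrote 5B at 0x12 = 9c382e46bb
  after D1: wrote 2B at 0x11 = d1d1
  after D2: wrote 4B at 0x09 = d1d1382e
query mem[0x0a]=0xd1, mem[0x12]=0xd1, mem[0x0b]=0x38, mem[0x09]=0xd1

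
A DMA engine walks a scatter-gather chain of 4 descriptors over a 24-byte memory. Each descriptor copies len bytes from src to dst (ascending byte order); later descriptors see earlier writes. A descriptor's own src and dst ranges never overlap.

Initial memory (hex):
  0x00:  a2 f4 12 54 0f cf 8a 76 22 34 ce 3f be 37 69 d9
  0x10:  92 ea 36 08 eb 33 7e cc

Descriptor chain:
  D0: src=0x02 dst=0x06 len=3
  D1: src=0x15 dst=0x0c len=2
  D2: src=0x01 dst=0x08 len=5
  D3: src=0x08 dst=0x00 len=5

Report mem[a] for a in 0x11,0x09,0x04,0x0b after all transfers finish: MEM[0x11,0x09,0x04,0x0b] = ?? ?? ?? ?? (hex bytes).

D0: mem[0x06..0x08] <- [12 54 0f]
D1: mem[0x0c..0x0d] <- [33 7e]
D2: mem[0x08..0x0c] <- [f4 12 54 0f cf]
D3: mem[0x00..0x04] <- [f4 12 54 0f cf]
query mem[0x11]=0xea, mem[0x09]=0x12, mem[0x04]=0xcf, mem[0x0b]=0x0f

MEM[0x11,0x09,0x04,0x0b] = ea 12 cf 0f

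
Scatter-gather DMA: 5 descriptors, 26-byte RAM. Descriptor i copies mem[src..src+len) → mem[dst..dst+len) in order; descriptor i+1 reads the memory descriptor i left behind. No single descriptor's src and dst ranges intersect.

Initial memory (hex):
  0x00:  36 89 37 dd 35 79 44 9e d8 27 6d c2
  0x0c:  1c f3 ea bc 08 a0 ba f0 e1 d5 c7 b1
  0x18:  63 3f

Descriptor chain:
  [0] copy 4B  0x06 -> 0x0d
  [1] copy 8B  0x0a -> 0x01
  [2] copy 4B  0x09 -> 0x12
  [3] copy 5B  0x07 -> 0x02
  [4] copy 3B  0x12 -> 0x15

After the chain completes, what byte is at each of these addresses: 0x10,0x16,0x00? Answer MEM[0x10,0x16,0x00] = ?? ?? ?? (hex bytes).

MEM[0x10,0x16,0x00] = 27 6d 36

#0 dst[0x0d+4] := {0x44,0x9e,0xd8,0x27}
#1 dst[0x01+8] := {0x6d,0xc2,0x1c,0x44,0x9e,0xd8,0x27,0xa0}
#2 dst[0x12+4] := {0x27,0x6d,0xc2,0x1c}
#3 dst[0x02+5] := {0x27,0xa0,0x27,0x6d,0xc2}
#4 dst[0x15+3] := {0x27,0x6d,0xc2}
query mem[0x10]=0x27, mem[0x16]=0x6d, mem[0x00]=0x36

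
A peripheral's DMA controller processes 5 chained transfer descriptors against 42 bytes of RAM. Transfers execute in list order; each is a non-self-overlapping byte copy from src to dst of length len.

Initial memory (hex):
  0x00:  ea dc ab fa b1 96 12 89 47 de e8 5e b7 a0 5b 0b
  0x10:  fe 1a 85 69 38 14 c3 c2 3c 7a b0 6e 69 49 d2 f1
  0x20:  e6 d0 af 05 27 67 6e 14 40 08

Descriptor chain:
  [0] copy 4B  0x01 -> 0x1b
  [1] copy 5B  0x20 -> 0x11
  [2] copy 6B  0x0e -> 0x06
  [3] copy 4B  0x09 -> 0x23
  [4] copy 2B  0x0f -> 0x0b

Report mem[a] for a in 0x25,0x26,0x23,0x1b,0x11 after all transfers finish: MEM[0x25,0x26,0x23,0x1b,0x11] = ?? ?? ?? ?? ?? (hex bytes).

MEM[0x25,0x26,0x23,0x1b,0x11] = af b7 e6 dc e6

D0: mem[0x1b..0x1e] <- [dc ab fa b1]
D1: mem[0x11..0x15] <- [e6 d0 af 05 27]
D2: mem[0x06..0x0b] <- [5b 0b fe e6 d0 af]
D3: mem[0x23..0x26] <- [e6 d0 af b7]
D4: mem[0x0b..0x0c] <- [0b fe]
query mem[0x25]=0xaf, mem[0x26]=0xb7, mem[0x23]=0xe6, mem[0x1b]=0xdc, mem[0x11]=0xe6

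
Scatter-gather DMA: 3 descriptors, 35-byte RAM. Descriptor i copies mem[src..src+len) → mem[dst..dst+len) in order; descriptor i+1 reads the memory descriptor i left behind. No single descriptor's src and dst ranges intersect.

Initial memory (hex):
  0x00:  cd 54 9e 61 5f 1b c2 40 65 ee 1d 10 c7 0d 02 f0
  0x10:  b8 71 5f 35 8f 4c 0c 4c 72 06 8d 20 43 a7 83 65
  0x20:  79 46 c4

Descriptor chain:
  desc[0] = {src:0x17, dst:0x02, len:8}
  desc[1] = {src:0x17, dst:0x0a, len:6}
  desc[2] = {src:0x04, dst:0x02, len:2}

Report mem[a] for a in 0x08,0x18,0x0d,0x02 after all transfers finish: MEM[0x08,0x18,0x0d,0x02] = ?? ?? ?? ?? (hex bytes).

  after D0: wrote 8B at 0x02 = 4c72068d2043a783
  after D1: wrote 6B at 0x0a = 4c72068d2043
  after D2: wrote 2B at 0x02 = 068d
query mem[0x08]=0xa7, mem[0x18]=0x72, mem[0x0d]=0x8d, mem[0x02]=0x06

MEM[0x08,0x18,0x0d,0x02] = a7 72 8d 06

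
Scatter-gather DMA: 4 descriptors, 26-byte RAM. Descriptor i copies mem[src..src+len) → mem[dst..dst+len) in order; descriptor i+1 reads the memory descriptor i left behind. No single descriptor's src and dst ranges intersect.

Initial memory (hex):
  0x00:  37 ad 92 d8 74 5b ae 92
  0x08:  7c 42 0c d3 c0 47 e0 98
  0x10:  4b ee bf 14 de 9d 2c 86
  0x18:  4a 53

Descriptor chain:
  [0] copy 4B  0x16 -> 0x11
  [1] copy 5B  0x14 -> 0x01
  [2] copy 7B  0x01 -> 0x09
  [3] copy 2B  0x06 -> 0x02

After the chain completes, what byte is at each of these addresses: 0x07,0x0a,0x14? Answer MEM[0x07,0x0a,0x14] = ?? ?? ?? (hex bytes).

#0 dst[0x11+4] := {0x2c,0x86,0x4a,0x53}
#1 dst[0x01+5] := {0x53,0x9d,0x2c,0x86,0x4a}
#2 dst[0x09+7] := {0x53,0x9d,0x2c,0x86,0x4a,0xae,0x92}
#3 dst[0x02+2] := {0xae,0x92}
query mem[0x07]=0x92, mem[0x0a]=0x9d, mem[0x14]=0x53

MEM[0x07,0x0a,0x14] = 92 9d 53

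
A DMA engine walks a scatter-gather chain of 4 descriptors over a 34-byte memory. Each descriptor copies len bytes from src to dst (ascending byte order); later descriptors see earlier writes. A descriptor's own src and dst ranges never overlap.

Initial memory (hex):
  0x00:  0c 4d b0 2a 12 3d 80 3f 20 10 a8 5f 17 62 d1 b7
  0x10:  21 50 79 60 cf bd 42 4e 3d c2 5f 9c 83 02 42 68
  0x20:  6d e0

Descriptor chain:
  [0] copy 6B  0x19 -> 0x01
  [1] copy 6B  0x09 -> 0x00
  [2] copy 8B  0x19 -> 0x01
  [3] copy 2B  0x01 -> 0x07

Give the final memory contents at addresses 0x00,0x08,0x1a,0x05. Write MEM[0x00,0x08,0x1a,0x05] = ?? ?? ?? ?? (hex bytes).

[0] 0x19->0x01 len=6 : c2 5f 9c 83 02 42
[1] 0x09->0x00 len=6 : 10 a8 5f 17 62 d1
[2] 0x19->0x01 len=8 : c2 5f 9c 83 02 42 68 6d
[3] 0x01->0x07 len=2 : c2 5f
query mem[0x00]=0x10, mem[0x08]=0x5f, mem[0x1a]=0x5f, mem[0x05]=0x02

MEM[0x00,0x08,0x1a,0x05] = 10 5f 5f 02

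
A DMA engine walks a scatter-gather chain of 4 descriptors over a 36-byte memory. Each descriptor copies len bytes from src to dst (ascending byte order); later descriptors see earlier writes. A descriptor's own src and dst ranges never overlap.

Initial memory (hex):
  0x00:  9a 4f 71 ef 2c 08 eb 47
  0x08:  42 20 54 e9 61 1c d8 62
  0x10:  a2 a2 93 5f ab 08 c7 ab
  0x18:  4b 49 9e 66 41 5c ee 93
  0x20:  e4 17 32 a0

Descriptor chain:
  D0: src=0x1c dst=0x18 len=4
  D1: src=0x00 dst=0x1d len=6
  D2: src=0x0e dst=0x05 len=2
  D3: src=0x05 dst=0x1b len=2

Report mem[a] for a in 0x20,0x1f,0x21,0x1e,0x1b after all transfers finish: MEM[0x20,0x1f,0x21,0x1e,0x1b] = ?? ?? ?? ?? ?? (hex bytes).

D0: mem[0x18..0x1b] <- [41 5c ee 93]
D1: mem[0x1d..0x22] <- [9a 4f 71 ef 2c 08]
D2: mem[0x05..0x06] <- [d8 62]
D3: mem[0x1b..0x1c] <- [d8 62]
query mem[0x20]=0xef, mem[0x1f]=0x71, mem[0x21]=0x2c, mem[0x1e]=0x4f, mem[0x1b]=0xd8

MEM[0x20,0x1f,0x21,0x1e,0x1b] = ef 71 2c 4f d8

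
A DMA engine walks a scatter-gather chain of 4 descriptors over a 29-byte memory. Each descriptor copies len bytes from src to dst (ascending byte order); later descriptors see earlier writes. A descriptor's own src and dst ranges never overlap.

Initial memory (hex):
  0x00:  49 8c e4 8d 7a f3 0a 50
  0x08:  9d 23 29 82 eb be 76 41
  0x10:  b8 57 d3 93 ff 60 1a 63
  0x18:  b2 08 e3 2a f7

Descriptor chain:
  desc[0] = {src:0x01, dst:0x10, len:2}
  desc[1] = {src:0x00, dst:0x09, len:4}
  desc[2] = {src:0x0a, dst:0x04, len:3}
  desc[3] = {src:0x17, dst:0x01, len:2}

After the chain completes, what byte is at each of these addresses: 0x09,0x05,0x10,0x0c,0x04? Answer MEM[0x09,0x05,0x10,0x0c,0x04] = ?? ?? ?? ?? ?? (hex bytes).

MEM[0x09,0x05,0x10,0x0c,0x04] = 49 e4 8c 8d 8c

[0] 0x01->0x10 len=2 : 8c e4
[1] 0x00->0x09 len=4 : 49 8c e4 8d
[2] 0x0a->0x04 len=3 : 8c e4 8d
[3] 0x17->0x01 len=2 : 63 b2
query mem[0x09]=0x49, mem[0x05]=0xe4, mem[0x10]=0x8c, mem[0x0c]=0x8d, mem[0x04]=0x8c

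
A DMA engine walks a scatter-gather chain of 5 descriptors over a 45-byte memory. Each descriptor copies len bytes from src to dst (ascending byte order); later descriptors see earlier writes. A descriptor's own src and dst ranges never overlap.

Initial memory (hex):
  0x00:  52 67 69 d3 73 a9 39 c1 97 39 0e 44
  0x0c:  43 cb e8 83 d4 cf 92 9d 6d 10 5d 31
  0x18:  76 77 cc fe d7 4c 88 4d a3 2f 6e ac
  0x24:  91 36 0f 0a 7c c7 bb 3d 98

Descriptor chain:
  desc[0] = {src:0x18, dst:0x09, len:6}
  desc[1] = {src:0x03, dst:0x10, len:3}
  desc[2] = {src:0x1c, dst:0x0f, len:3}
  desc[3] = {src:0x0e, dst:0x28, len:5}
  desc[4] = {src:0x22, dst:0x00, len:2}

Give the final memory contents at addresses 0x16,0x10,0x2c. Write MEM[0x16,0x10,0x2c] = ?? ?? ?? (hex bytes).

MEM[0x16,0x10,0x2c] = 5d 4c a9

#0 dst[0x09+6] := {0x76,0x77,0xcc,0xfe,0xd7,0x4c}
#1 dst[0x10+3] := {0xd3,0x73,0xa9}
#2 dst[0x0f+3] := {0xd7,0x4c,0x88}
#3 dst[0x28+5] := {0x4c,0xd7,0x4c,0x88,0xa9}
#4 dst[0x00+2] := {0x6e,0xac}
query mem[0x16]=0x5d, mem[0x10]=0x4c, mem[0x2c]=0xa9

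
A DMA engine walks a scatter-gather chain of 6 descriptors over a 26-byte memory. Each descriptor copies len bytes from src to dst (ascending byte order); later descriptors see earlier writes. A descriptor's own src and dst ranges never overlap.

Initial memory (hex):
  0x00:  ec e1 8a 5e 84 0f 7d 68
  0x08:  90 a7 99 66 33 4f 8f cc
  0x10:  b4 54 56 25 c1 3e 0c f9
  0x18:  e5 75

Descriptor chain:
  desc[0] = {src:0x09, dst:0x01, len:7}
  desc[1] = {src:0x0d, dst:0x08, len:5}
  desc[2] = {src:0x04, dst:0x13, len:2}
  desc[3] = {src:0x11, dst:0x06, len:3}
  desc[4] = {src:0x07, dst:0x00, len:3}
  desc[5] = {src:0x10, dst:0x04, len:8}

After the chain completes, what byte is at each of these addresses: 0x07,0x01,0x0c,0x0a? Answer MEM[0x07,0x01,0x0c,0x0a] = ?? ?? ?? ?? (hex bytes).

D0: mem[0x01..0x07] <- [a7 99 66 33 4f 8f cc]
D1: mem[0x08..0x0c] <- [4f 8f cc b4 54]
D2: mem[0x13..0x14] <- [33 4f]
D3: mem[0x06..0x08] <- [54 56 33]
D4: mem[0x00..0x02] <- [56 33 8f]
D5: mem[0x04..0x0b] <- [b4 54 56 33 4f 3e 0c f9]
query mem[0x07]=0x33, mem[0x01]=0x33, mem[0x0c]=0x54, mem[0x0a]=0x0c

MEM[0x07,0x01,0x0c,0x0a] = 33 33 54 0c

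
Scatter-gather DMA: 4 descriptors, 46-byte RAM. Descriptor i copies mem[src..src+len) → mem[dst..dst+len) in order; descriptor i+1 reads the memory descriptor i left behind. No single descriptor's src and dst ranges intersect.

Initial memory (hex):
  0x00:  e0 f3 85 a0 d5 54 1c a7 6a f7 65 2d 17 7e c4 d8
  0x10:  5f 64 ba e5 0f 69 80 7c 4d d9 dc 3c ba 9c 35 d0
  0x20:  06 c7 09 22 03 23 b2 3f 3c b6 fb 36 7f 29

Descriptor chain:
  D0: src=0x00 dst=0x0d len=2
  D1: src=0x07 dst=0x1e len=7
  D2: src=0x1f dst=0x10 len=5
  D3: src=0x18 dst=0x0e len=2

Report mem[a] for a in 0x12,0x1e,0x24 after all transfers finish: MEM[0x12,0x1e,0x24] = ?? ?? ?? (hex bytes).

D0: mem[0x0d..0x0e] <- [e0 f3]
D1: mem[0x1e..0x24] <- [a7 6a f7 65 2d 17 e0]
D2: mem[0x10..0x14] <- [6a f7 65 2d 17]
D3: mem[0x0e..0x0f] <- [4d d9]
query mem[0x12]=0x65, mem[0x1e]=0xa7, mem[0x24]=0xe0

MEM[0x12,0x1e,0x24] = 65 a7 e0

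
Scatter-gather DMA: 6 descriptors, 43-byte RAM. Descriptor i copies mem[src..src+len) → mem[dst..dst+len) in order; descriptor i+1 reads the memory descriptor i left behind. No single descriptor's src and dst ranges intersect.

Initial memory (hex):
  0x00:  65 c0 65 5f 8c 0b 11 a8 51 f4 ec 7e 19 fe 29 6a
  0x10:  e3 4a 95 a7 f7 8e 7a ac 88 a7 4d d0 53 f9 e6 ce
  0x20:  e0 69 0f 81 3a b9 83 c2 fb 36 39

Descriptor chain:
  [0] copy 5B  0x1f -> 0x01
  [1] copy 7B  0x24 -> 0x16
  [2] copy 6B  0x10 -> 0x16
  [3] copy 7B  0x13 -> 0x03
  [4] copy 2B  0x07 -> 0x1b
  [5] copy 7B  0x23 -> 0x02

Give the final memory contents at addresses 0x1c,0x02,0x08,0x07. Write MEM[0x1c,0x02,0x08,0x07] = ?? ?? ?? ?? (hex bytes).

MEM[0x1c,0x02,0x08,0x07] = 95 81 36 fb

#0 dst[0x01+5] := {0xce,0xe0,0x69,0x0f,0x81}
#1 dst[0x16+7] := {0x3a,0xb9,0x83,0xc2,0xfb,0x36,0x39}
#2 dst[0x16+6] := {0xe3,0x4a,0x95,0xa7,0xf7,0x8e}
#3 dst[0x03+7] := {0xa7,0xf7,0x8e,0xe3,0x4a,0x95,0xa7}
#4 dst[0x1b+2] := {0x4a,0x95}
#5 dst[0x02+7] := {0x81,0x3a,0xb9,0x83,0xc2,0xfb,0x36}
query mem[0x1c]=0x95, mem[0x02]=0x81, mem[0x08]=0x36, mem[0x07]=0xfb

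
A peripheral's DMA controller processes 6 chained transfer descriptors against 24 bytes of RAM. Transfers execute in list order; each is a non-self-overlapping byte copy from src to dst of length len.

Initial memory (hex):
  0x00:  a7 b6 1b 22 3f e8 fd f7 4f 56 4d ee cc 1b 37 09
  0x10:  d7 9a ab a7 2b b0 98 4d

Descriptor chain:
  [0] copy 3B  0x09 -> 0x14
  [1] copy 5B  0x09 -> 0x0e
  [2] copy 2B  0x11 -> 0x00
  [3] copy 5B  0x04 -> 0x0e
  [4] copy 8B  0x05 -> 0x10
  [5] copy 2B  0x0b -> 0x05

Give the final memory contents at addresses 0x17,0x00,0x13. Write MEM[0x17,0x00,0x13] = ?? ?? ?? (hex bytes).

D0: mem[0x14..0x16] <- [56 4d ee]
D1: mem[0x0e..0x12] <- [56 4d ee cc 1b]
D2: mem[0x00..0x01] <- [cc 1b]
D3: mem[0x0e..0x12] <- [3f e8 fd f7 4f]
D4: mem[0x10..0x17] <- [e8 fd f7 4f 56 4d ee cc]
D5: mem[0x05..0x06] <- [ee cc]
query mem[0x17]=0xcc, mem[0x00]=0xcc, mem[0x13]=0x4f

MEM[0x17,0x00,0x13] = cc cc 4f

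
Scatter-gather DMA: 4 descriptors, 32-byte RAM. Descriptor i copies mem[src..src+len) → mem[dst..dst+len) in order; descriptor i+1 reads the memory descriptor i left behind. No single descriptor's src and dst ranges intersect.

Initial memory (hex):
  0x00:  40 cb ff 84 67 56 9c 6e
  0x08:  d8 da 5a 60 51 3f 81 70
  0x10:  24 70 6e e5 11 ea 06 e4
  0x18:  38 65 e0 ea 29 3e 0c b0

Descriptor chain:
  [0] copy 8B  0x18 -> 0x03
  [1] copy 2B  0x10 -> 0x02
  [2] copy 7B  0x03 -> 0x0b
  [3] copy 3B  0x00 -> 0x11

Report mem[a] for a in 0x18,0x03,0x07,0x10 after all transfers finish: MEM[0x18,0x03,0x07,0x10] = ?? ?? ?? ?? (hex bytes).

[0] 0x18->0x03 len=8 : 38 65 e0 ea 29 3e 0c b0
[1] 0x10->0x02 len=2 : 24 70
[2] 0x03->0x0b len=7 : 70 65 e0 ea 29 3e 0c
[3] 0x00->0x11 len=3 : 40 cb 24
query mem[0x18]=0x38, mem[0x03]=0x70, mem[0x07]=0x29, mem[0x10]=0x3e

MEM[0x18,0x03,0x07,0x10] = 38 70 29 3e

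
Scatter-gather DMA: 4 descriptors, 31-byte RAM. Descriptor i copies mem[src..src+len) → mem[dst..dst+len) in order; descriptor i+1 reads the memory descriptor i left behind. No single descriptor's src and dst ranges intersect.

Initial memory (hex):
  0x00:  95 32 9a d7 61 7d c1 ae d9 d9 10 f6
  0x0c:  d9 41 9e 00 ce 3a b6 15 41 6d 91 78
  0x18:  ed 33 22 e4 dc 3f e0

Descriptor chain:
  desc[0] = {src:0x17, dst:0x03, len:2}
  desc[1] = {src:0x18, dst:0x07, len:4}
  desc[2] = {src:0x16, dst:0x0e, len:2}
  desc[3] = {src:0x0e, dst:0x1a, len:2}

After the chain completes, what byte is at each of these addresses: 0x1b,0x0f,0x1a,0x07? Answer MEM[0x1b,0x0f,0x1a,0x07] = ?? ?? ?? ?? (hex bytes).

MEM[0x1b,0x0f,0x1a,0x07] = 78 78 91 ed

  after D0: wrote 2B at 0x03 = 78ed
  after D1: wrote 4B at 0x07 = ed3322e4
  after D2: wrote 2B at 0x0e = 9178
  after D3: wrote 2B at 0x1a = 9178
query mem[0x1b]=0x78, mem[0x0f]=0x78, mem[0x1a]=0x91, mem[0x07]=0xed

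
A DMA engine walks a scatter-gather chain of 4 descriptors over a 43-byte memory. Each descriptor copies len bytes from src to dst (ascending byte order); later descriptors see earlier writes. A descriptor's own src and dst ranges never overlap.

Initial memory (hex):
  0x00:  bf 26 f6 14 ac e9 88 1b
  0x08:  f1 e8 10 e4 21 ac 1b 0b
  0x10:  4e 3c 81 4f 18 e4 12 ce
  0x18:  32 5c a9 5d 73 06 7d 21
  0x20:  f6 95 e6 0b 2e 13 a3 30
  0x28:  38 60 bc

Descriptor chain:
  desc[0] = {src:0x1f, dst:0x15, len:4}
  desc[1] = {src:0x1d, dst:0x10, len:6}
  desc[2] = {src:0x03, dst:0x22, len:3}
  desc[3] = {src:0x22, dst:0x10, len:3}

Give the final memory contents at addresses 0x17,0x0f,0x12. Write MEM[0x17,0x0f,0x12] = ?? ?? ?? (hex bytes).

#0 dst[0x15+4] := {0x21,0xf6,0x95,0xe6}
#1 dst[0x10+6] := {0x06,0x7d,0x21,0xf6,0x95,0xe6}
#2 dst[0x22+3] := {0x14,0xac,0xe9}
#3 dst[0x10+3] := {0x14,0xac,0xe9}
query mem[0x17]=0x95, mem[0x0f]=0x0b, mem[0x12]=0xe9

MEM[0x17,0x0f,0x12] = 95 0b e9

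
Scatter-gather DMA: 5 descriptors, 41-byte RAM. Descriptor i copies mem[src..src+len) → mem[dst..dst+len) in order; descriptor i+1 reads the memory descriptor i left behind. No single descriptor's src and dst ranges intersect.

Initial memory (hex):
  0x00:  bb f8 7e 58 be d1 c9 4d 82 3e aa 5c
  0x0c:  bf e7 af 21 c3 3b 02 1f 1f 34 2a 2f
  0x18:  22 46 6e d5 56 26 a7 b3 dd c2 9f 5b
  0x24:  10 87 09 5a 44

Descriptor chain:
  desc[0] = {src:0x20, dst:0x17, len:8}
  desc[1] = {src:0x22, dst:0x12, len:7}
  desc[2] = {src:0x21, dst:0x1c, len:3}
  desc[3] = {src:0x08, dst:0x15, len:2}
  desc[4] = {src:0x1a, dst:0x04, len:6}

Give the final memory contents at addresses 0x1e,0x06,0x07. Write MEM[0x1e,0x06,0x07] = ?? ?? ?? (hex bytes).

  after D0: wrote 8B at 0x17 = ddc29f5b1087095a
  after D1: wrote 7B at 0x12 = 9f5b1087095a44
  after D2: wrote 3B at 0x1c = c29f5b
  after D3: wrote 2B at 0x15 = 823e
  after D4: wrote 6B at 0x04 = 5b10c29f5bb3
query mem[0x1e]=0x5b, mem[0x06]=0xc2, mem[0x07]=0x9f

MEM[0x1e,0x06,0x07] = 5b c2 9f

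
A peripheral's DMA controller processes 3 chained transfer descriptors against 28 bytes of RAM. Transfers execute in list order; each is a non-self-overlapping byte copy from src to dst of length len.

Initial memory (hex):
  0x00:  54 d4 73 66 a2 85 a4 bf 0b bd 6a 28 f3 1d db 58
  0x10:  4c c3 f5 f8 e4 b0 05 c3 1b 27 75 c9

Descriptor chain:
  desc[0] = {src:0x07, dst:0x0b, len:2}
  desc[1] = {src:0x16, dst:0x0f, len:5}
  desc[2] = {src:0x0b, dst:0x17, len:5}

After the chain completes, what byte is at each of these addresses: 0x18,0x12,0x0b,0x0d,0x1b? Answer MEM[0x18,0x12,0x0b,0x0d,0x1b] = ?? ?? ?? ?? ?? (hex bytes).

  after D0: wrote 2B at 0x0b = bf0b
  after D1: wrote 5B at 0x0f = 05c31b2775
  after D2: wrote 5B at 0x17 = bf0b1ddb05
query mem[0x18]=0x0b, mem[0x12]=0x27, mem[0x0b]=0xbf, mem[0x0d]=0x1d, mem[0x1b]=0x05

MEM[0x18,0x12,0x0b,0x0d,0x1b] = 0b 27 bf 1d 05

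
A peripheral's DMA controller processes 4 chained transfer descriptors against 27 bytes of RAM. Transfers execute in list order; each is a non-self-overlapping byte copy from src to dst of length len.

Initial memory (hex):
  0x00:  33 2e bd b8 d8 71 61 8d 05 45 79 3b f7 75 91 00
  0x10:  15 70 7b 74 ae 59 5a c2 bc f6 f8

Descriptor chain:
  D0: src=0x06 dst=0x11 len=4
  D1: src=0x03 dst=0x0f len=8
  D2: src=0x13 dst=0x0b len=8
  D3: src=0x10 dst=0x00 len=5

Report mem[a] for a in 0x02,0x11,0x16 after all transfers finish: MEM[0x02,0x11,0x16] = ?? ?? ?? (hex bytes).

MEM[0x02,0x11,0x16] = f8 f6 79

  after D0: wrote 4B at 0x11 = 618d0545
  after D1: wrote 8B at 0x0f = b8d871618d054579
  after D2: wrote 8B at 0x0b = 8d054579c2bcf6f8
  after D3: wrote 5B at 0x00 = bcf6f88d05
query mem[0x02]=0xf8, mem[0x11]=0xf6, mem[0x16]=0x79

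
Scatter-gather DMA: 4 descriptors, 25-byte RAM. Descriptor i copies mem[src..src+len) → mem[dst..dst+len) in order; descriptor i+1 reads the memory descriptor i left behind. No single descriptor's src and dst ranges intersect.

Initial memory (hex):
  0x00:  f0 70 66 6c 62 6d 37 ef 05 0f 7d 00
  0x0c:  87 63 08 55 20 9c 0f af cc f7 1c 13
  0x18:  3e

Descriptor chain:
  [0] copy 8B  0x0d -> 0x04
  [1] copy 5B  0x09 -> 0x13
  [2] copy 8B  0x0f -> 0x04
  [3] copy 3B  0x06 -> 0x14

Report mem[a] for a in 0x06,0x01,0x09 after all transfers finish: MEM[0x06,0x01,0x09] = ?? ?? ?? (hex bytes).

MEM[0x06,0x01,0x09] = 9c 70 af

[0] 0x0d->0x04 len=8 : 63 08 55 20 9c 0f af cc
[1] 0x09->0x13 len=5 : 0f af cc 87 63
[2] 0x0f->0x04 len=8 : 55 20 9c 0f 0f af cc 87
[3] 0x06->0x14 len=3 : 9c 0f 0f
query mem[0x06]=0x9c, mem[0x01]=0x70, mem[0x09]=0xaf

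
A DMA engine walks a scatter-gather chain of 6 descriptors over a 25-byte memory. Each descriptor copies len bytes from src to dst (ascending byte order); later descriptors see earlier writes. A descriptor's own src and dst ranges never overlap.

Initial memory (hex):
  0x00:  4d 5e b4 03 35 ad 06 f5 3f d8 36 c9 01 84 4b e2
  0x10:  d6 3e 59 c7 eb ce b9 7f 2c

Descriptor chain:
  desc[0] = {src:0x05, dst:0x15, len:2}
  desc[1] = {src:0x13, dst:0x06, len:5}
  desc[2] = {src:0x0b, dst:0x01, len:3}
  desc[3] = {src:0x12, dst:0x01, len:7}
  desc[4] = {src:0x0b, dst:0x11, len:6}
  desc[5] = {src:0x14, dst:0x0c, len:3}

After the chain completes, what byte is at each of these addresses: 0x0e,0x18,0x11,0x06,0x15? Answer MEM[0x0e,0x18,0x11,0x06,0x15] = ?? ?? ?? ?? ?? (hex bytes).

#0 dst[0x15+2] := {0xad,0x06}
#1 dst[0x06+5] := {0xc7,0xeb,0xad,0x06,0x7f}
#2 dst[0x01+3] := {0xc9,0x01,0x84}
#3 dst[0x01+7] := {0x59,0xc7,0xeb,0xad,0x06,0x7f,0x2c}
#4 dst[0x11+6] := {0xc9,0x01,0x84,0x4b,0xe2,0xd6}
#5 dst[0x0c+3] := {0x4b,0xe2,0xd6}
query mem[0x0e]=0xd6, mem[0x18]=0x2c, mem[0x11]=0xc9, mem[0x06]=0x7f, mem[0x15]=0xe2

MEM[0x0e,0x18,0x11,0x06,0x15] = d6 2c c9 7f e2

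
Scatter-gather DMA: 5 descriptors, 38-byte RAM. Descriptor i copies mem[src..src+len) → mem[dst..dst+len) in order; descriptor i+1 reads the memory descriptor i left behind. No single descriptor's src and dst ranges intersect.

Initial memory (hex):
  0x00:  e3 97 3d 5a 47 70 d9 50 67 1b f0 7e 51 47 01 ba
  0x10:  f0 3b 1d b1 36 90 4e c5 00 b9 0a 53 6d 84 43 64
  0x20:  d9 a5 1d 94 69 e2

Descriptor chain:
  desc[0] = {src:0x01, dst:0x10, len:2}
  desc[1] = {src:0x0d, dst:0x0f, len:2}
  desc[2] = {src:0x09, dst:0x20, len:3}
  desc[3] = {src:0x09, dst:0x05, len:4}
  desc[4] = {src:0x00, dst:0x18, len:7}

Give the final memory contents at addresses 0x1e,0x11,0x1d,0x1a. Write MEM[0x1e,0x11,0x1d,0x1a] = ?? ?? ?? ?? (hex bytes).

MEM[0x1e,0x11,0x1d,0x1a] = f0 3d 1b 3d

  after D0: wrote 2B at 0x10 = 973d
  after D1: wrote 2B at 0x0f = 4701
  after D2: wrote 3B at 0x20 = 1bf07e
  after D3: wrote 4B at 0x05 = 1bf07e51
  after D4: wrote 7B at 0x18 = e3973d5a471bf0
query mem[0x1e]=0xf0, mem[0x11]=0x3d, mem[0x1d]=0x1b, mem[0x1a]=0x3d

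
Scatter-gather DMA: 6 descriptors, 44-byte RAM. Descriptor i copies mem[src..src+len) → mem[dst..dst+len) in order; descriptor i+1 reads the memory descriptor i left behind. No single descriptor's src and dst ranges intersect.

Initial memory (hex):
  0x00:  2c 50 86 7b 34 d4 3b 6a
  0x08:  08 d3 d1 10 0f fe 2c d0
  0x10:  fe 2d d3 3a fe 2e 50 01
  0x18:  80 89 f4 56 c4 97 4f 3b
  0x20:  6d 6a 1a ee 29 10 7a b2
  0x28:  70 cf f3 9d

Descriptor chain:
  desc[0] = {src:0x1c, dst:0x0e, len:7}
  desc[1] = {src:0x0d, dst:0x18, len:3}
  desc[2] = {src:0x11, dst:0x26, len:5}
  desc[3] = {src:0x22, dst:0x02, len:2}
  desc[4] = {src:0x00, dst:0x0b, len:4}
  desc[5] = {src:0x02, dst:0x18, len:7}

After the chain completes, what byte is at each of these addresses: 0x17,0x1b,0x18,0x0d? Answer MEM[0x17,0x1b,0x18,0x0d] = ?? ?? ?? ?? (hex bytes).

[0] 0x1c->0x0e len=7 : c4 97 4f 3b 6d 6a 1a
[1] 0x0d->0x18 len=3 : fe c4 97
[2] 0x11->0x26 len=5 : 3b 6d 6a 1a 2e
[3] 0x22->0x02 len=2 : 1a ee
[4] 0x00->0x0b len=4 : 2c 50 1a ee
[5] 0x02->0x18 len=7 : 1a ee 34 d4 3b 6a 08
query mem[0x17]=0x01, mem[0x1b]=0xd4, mem[0x18]=0x1a, mem[0x0d]=0x1a

MEM[0x17,0x1b,0x18,0x0d] = 01 d4 1a 1a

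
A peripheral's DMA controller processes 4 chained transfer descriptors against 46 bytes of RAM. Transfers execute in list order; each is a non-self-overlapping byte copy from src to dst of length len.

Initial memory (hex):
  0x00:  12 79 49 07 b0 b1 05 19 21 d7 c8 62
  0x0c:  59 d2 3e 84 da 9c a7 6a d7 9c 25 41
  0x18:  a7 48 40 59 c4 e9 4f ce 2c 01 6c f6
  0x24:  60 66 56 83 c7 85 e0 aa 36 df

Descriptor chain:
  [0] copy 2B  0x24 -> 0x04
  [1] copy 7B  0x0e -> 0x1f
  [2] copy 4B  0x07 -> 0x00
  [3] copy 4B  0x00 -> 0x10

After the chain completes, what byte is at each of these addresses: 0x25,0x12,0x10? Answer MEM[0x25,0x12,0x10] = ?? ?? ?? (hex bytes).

[0] 0x24->0x04 len=2 : 60 66
[1] 0x0e->0x1f len=7 : 3e 84 da 9c a7 6a d7
[2] 0x07->0x00 len=4 : 19 21 d7 c8
[3] 0x00->0x10 len=4 : 19 21 d7 c8
query mem[0x25]=0xd7, mem[0x12]=0xd7, mem[0x10]=0x19

MEM[0x25,0x12,0x10] = d7 d7 19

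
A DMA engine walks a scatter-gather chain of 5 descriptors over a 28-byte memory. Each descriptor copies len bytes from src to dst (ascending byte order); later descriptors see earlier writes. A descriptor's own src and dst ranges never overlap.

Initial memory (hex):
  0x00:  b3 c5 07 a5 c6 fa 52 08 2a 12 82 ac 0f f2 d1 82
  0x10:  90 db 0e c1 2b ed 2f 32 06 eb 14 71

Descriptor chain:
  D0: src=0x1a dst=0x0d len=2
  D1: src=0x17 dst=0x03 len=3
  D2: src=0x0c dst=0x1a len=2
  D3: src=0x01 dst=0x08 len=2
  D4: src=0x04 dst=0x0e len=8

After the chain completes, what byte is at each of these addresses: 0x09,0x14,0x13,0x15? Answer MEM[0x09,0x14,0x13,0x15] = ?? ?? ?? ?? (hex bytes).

MEM[0x09,0x14,0x13,0x15] = 07 82 07 ac

[0] 0x1a->0x0d len=2 : 14 71
[1] 0x17->0x03 len=3 : 32 06 eb
[2] 0x0c->0x1a len=2 : 0f 14
[3] 0x01->0x08 len=2 : c5 07
[4] 0x04->0x0e len=8 : 06 eb 52 08 c5 07 82 ac
query mem[0x09]=0x07, mem[0x14]=0x82, mem[0x13]=0x07, mem[0x15]=0xac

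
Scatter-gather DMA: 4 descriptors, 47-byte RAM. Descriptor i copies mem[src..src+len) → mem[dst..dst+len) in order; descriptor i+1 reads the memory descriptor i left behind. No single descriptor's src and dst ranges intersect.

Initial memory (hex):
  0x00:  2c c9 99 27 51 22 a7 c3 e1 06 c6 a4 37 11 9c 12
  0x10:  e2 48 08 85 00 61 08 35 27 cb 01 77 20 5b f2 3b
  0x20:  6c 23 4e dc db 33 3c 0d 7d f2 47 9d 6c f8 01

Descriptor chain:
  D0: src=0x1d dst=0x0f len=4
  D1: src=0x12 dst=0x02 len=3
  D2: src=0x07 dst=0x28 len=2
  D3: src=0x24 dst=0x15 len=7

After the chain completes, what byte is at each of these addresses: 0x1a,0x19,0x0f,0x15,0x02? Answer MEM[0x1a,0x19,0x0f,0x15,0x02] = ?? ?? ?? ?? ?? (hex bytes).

#0 dst[0x0f+4] := {0x5b,0xf2,0x3b,0x6c}
#1 dst[0x02+3] := {0x6c,0x85,0x00}
#2 dst[0x28+2] := {0xc3,0xe1}
#3 dst[0x15+7] := {0xdb,0x33,0x3c,0x0d,0xc3,0xe1,0x47}
query mem[0x1a]=0xe1, mem[0x19]=0xc3, mem[0x0f]=0x5b, mem[0x15]=0xdb, mem[0x02]=0x6c

MEM[0x1a,0x19,0x0f,0x15,0x02] = e1 c3 5b db 6c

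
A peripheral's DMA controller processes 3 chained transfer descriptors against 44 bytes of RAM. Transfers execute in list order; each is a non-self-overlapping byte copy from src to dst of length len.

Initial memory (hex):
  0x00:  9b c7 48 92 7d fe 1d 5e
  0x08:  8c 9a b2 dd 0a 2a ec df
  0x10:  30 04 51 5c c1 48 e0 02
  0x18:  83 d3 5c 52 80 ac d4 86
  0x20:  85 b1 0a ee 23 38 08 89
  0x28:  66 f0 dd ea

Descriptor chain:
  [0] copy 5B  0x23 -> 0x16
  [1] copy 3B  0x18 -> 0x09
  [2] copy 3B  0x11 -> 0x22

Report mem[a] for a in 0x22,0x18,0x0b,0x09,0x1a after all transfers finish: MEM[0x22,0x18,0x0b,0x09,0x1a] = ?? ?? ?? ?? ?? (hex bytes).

MEM[0x22,0x18,0x0b,0x09,0x1a] = 04 38 89 38 89

[0] 0x23->0x16 len=5 : ee 23 38 08 89
[1] 0x18->0x09 len=3 : 38 08 89
[2] 0x11->0x22 len=3 : 04 51 5c
query mem[0x22]=0x04, mem[0x18]=0x38, mem[0x0b]=0x89, mem[0x09]=0x38, mem[0x1a]=0x89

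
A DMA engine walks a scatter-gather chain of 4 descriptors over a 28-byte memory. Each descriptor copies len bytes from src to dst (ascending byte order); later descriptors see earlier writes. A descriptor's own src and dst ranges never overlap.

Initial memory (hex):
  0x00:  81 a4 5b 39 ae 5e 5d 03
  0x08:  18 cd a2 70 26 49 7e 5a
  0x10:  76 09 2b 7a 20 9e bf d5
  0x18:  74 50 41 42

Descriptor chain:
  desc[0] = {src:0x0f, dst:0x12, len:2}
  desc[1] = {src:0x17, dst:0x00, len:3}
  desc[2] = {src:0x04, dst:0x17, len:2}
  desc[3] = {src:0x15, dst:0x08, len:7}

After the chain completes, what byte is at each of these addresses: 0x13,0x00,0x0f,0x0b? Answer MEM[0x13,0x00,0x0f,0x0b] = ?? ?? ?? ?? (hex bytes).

MEM[0x13,0x00,0x0f,0x0b] = 76 d5 5a 5e

#0 dst[0x12+2] := {0x5a,0x76}
#1 dst[0x00+3] := {0xd5,0x74,0x50}
#2 dst[0x17+2] := {0xae,0x5e}
#3 dst[0x08+7] := {0x9e,0xbf,0xae,0x5e,0x50,0x41,0x42}
query mem[0x13]=0x76, mem[0x00]=0xd5, mem[0x0f]=0x5a, mem[0x0b]=0x5e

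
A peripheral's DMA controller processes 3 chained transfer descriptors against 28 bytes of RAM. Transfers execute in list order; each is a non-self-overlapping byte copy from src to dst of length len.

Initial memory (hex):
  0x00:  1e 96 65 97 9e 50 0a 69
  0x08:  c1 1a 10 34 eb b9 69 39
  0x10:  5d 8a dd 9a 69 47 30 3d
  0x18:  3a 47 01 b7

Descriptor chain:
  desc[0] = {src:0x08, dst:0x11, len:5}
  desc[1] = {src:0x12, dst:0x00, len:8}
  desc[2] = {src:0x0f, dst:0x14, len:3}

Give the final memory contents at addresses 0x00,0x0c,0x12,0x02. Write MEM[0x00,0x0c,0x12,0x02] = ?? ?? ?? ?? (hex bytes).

#0 dst[0x11+5] := {0xc1,0x1a,0x10,0x34,0xeb}
#1 dst[0x00+8] := {0x1a,0x10,0x34,0xeb,0x30,0x3d,0x3a,0x47}
#2 dst[0x14+3] := {0x39,0x5d,0xc1}
query mem[0x00]=0x1a, mem[0x0c]=0xeb, mem[0x12]=0x1a, mem[0x02]=0x34

MEM[0x00,0x0c,0x12,0x02] = 1a eb 1a 34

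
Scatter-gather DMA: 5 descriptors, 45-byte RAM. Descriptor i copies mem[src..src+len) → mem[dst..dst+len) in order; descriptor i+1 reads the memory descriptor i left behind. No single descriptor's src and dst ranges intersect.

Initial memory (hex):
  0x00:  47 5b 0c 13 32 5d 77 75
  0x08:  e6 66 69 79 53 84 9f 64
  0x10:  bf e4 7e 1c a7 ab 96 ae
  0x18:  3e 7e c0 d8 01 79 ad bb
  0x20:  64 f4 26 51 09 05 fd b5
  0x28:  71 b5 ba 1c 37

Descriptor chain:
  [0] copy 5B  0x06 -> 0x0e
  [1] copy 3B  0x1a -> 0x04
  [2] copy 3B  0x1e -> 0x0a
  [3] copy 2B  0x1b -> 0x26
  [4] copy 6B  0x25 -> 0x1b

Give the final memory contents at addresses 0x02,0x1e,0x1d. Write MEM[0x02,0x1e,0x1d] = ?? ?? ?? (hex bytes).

[0] 0x06->0x0e len=5 : 77 75 e6 66 69
[1] 0x1a->0x04 len=3 : c0 d8 01
[2] 0x1e->0x0a len=3 : ad bb 64
[3] 0x1b->0x26 len=2 : d8 01
[4] 0x25->0x1b len=6 : 05 d8 01 71 b5 ba
query mem[0x02]=0x0c, mem[0x1e]=0x71, mem[0x1d]=0x01

MEM[0x02,0x1e,0x1d] = 0c 71 01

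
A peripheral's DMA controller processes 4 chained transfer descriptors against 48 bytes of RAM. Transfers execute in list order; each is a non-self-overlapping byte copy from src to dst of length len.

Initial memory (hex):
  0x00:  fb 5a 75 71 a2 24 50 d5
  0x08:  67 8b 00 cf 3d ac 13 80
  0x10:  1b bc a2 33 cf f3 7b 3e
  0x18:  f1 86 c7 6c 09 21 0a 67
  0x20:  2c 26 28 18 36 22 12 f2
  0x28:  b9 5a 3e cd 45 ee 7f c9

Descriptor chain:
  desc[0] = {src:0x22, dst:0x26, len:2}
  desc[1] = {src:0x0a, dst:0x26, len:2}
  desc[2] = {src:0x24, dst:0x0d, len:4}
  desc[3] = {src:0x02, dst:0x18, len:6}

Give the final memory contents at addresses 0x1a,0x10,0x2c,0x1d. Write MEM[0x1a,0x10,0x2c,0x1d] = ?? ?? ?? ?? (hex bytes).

MEM[0x1a,0x10,0x2c,0x1d] = a2 cf 45 d5

#0 dst[0x26+2] := {0x28,0x18}
#1 dst[0x26+2] := {0x00,0xcf}
#2 dst[0x0d+4] := {0x36,0x22,0x00,0xcf}
#3 dst[0x18+6] := {0x75,0x71,0xa2,0x24,0x50,0xd5}
query mem[0x1a]=0xa2, mem[0x10]=0xcf, mem[0x2c]=0x45, mem[0x1d]=0xd5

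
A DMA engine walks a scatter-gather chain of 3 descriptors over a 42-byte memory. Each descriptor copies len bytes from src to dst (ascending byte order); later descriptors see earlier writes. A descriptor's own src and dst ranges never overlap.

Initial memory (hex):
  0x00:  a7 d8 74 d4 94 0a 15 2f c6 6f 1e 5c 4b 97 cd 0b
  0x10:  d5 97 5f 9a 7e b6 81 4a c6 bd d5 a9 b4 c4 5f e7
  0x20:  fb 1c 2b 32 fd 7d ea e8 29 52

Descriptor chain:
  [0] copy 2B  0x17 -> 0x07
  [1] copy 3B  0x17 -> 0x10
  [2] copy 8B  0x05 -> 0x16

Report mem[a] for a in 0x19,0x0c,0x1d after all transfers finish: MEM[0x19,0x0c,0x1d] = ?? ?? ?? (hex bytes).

MEM[0x19,0x0c,0x1d] = c6 4b 4b

  after D0: wrote 2B at 0x07 = 4ac6
  after D1: wrote 3B at 0x10 = 4ac6bd
  after D2: wrote 8B at 0x16 = 0a154ac66f1e5c4b
query mem[0x19]=0xc6, mem[0x0c]=0x4b, mem[0x1d]=0x4b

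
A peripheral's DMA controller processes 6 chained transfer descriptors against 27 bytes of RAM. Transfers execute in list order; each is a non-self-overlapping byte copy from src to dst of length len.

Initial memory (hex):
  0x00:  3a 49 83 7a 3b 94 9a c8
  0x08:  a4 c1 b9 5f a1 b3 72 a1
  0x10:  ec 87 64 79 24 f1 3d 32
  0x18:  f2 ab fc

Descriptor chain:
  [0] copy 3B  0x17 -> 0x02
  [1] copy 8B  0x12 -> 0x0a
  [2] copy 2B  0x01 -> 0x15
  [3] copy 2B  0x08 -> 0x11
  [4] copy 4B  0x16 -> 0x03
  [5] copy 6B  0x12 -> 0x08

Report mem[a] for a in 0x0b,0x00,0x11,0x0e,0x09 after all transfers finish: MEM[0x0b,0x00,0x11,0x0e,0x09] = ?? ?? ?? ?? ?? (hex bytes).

MEM[0x0b,0x00,0x11,0x0e,0x09] = 49 3a a4 3d 79

D0: mem[0x02..0x04] <- [32 f2 ab]
D1: mem[0x0a..0x11] <- [64 79 24 f1 3d 32 f2 ab]
D2: mem[0x15..0x16] <- [49 32]
D3: mem[0x11..0x12] <- [a4 c1]
D4: mem[0x03..0x06] <- [32 32 f2 ab]
D5: mem[0x08..0x0d] <- [c1 79 24 49 32 32]
query mem[0x0b]=0x49, mem[0x00]=0x3a, mem[0x11]=0xa4, mem[0x0e]=0x3d, mem[0x09]=0x79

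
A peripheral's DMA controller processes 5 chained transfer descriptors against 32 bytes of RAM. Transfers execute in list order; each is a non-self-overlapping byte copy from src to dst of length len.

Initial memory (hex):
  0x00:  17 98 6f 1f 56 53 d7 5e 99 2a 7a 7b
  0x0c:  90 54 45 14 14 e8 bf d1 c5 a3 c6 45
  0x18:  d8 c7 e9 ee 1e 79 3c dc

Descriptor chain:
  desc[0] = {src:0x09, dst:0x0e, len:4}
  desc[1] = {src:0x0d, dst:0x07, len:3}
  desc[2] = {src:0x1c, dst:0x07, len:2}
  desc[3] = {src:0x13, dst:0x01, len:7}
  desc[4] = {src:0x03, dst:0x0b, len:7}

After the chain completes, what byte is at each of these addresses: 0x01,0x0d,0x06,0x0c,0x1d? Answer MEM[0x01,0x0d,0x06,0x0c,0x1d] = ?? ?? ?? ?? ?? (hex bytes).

MEM[0x01,0x0d,0x06,0x0c,0x1d] = d1 45 d8 c6 79

D0: mem[0x0e..0x11] <- [2a 7a 7b 90]
D1: mem[0x07..0x09] <- [54 2a 7a]
D2: mem[0x07..0x08] <- [1e 79]
D3: mem[0x01..0x07] <- [d1 c5 a3 c6 45 d8 c7]
D4: mem[0x0b..0x11] <- [a3 c6 45 d8 c7 79 7a]
query mem[0x01]=0xd1, mem[0x0d]=0x45, mem[0x06]=0xd8, mem[0x0c]=0xc6, mem[0x1d]=0x79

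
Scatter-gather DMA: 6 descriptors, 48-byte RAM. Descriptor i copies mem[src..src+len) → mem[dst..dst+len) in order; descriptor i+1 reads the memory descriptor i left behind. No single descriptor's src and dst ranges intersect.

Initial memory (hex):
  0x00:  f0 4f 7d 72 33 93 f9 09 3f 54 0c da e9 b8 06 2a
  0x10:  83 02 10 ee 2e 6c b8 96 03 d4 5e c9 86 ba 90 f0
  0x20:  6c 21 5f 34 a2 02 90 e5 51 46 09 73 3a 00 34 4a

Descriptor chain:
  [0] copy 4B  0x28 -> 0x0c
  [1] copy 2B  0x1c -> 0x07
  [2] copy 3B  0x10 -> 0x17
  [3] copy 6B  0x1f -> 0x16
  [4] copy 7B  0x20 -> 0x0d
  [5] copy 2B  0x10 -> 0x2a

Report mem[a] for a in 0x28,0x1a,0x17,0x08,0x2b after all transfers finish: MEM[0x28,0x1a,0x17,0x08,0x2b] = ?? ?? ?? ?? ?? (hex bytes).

MEM[0x28,0x1a,0x17,0x08,0x2b] = 51 34 6c ba a2

D0: mem[0x0c..0x0f] <- [51 46 09 73]
D1: mem[0x07..0x08] <- [86 ba]
D2: mem[0x17..0x19] <- [83 02 10]
D3: mem[0x16..0x1b] <- [f0 6c 21 5f 34 a2]
D4: mem[0x0d..0x13] <- [6c 21 5f 34 a2 02 90]
D5: mem[0x2a..0x2b] <- [34 a2]
query mem[0x28]=0x51, mem[0x1a]=0x34, mem[0x17]=0x6c, mem[0x08]=0xba, mem[0x2b]=0xa2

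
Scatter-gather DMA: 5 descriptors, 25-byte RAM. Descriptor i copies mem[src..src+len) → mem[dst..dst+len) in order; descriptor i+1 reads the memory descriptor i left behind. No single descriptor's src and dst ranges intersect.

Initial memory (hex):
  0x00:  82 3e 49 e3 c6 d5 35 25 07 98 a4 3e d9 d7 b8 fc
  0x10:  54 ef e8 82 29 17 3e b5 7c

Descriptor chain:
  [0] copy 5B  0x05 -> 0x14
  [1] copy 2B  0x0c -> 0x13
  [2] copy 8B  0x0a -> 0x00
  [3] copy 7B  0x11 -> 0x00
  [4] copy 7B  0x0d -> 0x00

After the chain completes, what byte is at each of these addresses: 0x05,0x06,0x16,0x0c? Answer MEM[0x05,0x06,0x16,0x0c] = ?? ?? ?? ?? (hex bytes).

  after D0: wrote 5B at 0x14 = d535250798
  after D1: wrote 2B at 0x13 = d9d7
  after D2: wrote 8B at 0x00 = a43ed9d7b8fc54ef
  after D3: wrote 7B at 0x00 = efe8d9d7352507
  after D4: wrote 7B at 0x00 = d7b8fc54efe8d9
query mem[0x05]=0xe8, mem[0x06]=0xd9, mem[0x16]=0x25, mem[0x0c]=0xd9

MEM[0x05,0x06,0x16,0x0c] = e8 d9 25 d9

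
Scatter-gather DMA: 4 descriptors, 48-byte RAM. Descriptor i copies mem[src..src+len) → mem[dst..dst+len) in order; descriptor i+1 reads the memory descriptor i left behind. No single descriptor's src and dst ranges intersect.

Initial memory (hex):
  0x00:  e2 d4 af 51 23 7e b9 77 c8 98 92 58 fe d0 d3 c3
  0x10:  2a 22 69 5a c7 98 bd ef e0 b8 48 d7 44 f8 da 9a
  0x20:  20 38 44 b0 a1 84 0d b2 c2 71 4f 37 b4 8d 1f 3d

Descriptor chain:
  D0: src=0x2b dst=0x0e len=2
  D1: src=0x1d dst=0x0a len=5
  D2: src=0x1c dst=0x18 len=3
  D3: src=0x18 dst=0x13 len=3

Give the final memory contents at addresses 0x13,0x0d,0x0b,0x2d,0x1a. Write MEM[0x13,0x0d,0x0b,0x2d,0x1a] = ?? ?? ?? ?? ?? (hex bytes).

MEM[0x13,0x0d,0x0b,0x2d,0x1a] = 44 20 da 8d da

#0 dst[0x0e+2] := {0x37,0xb4}
#1 dst[0x0a+5] := {0xf8,0xda,0x9a,0x20,0x38}
#2 dst[0x18+3] := {0x44,0xf8,0xda}
#3 dst[0x13+3] := {0x44,0xf8,0xda}
query mem[0x13]=0x44, mem[0x0d]=0x20, mem[0x0b]=0xda, mem[0x2d]=0x8d, mem[0x1a]=0xda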